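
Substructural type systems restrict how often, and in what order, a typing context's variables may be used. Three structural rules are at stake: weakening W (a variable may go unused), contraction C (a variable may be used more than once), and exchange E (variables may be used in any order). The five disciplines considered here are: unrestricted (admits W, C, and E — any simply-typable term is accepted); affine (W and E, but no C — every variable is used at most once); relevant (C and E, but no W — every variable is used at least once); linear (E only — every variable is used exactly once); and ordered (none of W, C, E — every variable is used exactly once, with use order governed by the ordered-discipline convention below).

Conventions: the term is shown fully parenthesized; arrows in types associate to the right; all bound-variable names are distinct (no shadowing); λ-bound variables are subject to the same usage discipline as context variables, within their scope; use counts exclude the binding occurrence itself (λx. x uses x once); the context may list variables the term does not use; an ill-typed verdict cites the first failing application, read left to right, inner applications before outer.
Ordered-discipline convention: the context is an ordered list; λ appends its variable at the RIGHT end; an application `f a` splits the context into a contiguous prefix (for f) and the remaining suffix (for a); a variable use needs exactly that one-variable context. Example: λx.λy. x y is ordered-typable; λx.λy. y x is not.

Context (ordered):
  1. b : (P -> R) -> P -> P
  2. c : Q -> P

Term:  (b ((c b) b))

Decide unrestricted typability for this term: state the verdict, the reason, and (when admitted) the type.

no — not simply typable
counts: b ×3; c ×1
use order (left to right): b, c, b, b
typing: ill-typed: argument of type (P -> R) -> P -> P where Q is required
all disciplines: ordered ✗; linear ✗; affine ✗; relevant ✗; unrestricted ✗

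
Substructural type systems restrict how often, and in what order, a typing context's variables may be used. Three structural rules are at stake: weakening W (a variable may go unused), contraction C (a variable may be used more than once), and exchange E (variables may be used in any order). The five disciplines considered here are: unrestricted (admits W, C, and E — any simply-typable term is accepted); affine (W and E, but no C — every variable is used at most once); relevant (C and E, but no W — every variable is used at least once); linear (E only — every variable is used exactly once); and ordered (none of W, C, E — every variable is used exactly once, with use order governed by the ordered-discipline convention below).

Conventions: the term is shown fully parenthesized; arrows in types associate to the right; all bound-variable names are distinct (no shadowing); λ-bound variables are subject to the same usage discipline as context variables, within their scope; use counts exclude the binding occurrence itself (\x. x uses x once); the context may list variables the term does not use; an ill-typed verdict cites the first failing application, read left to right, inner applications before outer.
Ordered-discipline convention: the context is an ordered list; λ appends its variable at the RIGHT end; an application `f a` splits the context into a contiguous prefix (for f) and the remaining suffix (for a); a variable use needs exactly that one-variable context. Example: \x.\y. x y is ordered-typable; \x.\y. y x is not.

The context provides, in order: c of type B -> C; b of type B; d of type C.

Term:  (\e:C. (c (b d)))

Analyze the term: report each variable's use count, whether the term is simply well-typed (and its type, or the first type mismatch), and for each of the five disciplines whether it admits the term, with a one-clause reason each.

variable uses: c=1; b=1; d=1; e [bound]=0
left-to-right use order: c, b, d
typing: ill-typed: non-arrow in function slot: B
ordered: ✗ — a type mismatch blocks all five
linear: ✗ — the type mismatch rejects it
affine: ✗ — not simply typable
relevant: ✗ — fails simple typing
unrestricted: ✗ — a type mismatch blocks all five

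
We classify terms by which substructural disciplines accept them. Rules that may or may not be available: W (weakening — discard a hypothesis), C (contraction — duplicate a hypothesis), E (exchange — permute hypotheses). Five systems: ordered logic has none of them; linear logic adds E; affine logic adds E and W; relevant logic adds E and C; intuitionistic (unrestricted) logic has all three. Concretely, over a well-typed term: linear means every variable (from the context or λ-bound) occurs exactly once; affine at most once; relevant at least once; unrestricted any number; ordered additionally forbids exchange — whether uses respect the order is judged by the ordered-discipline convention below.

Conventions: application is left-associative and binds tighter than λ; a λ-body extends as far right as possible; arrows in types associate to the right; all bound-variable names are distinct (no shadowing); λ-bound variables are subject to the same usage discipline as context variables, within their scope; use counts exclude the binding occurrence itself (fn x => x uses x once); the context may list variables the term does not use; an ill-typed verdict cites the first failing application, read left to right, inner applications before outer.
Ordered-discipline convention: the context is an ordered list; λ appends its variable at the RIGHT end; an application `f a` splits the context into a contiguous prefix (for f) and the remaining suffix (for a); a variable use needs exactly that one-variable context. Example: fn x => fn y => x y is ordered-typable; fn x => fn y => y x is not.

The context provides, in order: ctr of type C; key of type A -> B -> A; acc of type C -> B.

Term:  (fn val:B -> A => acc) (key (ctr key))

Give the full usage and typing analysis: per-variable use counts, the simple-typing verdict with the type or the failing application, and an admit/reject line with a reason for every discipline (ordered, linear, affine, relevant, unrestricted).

counts: ctr=1, key=2, acc=1, val [bound]=0
use order (left to right): acc, key, ctr, key
typing: ill-typed: can't apply a value of type C
ordered ✗ (fails simple typing)
linear ✗ (a type mismatch blocks all five)
affine ✗ (the type mismatch rejects it)
relevant ✗ (not simply typable)
unrestricted ✗ (fails simple typing)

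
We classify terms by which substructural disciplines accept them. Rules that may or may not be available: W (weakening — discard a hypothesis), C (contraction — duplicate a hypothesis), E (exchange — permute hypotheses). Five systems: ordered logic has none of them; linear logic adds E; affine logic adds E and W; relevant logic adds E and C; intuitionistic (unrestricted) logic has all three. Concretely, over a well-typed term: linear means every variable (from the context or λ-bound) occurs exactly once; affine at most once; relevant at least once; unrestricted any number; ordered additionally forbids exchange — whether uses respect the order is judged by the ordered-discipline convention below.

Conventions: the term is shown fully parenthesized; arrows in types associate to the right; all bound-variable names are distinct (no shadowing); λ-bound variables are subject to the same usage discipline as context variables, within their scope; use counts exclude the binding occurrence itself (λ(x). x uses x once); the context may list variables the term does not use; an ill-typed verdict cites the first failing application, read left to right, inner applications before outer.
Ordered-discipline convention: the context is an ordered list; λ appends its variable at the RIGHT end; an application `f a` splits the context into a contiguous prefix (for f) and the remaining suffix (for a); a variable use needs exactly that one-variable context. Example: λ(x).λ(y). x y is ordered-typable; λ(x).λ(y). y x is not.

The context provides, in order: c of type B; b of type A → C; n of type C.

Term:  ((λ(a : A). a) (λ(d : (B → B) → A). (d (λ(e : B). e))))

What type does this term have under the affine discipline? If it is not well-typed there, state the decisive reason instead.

not well-typed under affine — a type mismatch blocks all five
use counts: c ×0; b ×0; n ×0; a (bound) ×1; d (bound) ×1; e (bound) ×1
order of uses: a, d, e
typing: ill-typed: a function awaiting A gets ((B → B) → A) → A
summary: ordered ✗ | linear ✗ | affine ✗ | relevant ✗ | unrestricted ✗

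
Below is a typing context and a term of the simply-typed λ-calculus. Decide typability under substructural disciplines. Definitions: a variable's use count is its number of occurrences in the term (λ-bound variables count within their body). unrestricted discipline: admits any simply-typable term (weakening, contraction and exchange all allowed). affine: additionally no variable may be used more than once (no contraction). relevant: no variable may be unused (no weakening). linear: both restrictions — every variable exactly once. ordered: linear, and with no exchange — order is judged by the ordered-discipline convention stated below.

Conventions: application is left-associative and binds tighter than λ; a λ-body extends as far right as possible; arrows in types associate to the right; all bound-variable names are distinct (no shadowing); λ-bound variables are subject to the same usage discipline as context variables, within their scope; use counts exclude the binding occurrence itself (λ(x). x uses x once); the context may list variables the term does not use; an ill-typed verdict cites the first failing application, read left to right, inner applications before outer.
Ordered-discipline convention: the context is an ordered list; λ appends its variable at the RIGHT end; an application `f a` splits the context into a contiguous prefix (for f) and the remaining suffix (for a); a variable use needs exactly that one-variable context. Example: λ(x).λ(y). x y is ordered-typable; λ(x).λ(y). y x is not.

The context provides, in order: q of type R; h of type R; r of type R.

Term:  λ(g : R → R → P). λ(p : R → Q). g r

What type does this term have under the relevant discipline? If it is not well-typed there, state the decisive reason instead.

not well-typed under relevant — q, h, p never used (weakening)
counts: q ×0; h ×0; r ×1; g [bound] ×1; p [bound] ×0
uses in reading order: g, r
typing: the term checks, with type (R → R → P) → (R → Q) → R → P
per-discipline verdicts: ordered ✗ | linear ✗ | affine ✓ | relevant ✗ | unrestricted ✓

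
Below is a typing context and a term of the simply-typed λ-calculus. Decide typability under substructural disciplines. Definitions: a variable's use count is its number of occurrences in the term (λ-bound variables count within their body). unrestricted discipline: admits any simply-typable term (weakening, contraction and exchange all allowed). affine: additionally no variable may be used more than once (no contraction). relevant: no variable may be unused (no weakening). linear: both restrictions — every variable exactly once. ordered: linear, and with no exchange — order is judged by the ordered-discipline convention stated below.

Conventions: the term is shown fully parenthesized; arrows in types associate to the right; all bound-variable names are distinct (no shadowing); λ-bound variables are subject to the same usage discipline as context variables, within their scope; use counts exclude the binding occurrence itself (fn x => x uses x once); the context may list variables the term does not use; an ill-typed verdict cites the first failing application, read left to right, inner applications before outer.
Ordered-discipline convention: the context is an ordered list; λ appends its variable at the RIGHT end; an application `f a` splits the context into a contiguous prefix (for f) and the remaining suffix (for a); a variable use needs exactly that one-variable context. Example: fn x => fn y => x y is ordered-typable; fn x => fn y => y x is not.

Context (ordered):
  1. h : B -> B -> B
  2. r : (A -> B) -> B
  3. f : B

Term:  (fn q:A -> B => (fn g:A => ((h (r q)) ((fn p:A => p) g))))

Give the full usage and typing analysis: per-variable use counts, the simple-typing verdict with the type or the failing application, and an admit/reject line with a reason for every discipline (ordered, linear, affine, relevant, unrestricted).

variable uses: h=1; r=1; f=0; q (bound)=1; g (bound)=1; p (bound)=1
uses in reading order: h, r, q, p, g
typing: ill-typed: a function awaiting B gets A
ordered: ✗ — the type mismatch rejects it
linear: ✗ — not simply typable
affine: ✗ — fails simple typing
relevant: ✗ — a type mismatch blocks all five
unrestricted: ✗ — the type mismatch rejects it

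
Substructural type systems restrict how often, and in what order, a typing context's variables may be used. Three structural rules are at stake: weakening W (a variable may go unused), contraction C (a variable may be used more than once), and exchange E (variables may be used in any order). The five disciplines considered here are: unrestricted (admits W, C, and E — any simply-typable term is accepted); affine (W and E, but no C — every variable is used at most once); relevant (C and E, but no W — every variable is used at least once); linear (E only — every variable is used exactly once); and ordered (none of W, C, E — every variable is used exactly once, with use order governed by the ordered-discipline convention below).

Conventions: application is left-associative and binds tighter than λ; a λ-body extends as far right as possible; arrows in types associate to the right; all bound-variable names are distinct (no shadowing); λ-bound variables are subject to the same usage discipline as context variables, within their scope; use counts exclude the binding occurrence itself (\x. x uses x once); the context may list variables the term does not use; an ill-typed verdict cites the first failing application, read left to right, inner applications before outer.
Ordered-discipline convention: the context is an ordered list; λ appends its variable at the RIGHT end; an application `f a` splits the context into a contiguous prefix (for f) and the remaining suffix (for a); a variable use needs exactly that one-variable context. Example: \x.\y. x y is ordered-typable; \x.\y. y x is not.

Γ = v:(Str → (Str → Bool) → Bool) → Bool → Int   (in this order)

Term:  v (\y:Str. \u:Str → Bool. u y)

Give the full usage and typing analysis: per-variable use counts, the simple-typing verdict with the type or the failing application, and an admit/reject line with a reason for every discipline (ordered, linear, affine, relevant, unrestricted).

counts: v: 1, y [bound]: 1, u [bound]: 1
order of uses: v, u, y
typing: the term checks, with type Bool → Int
ordered: ✗, no ordered split (uses run v, u, y)
linear: ✓, v, y, u: one use apiece
affine: ✓, v, y, u: no repeats, contraction unneeded
relevant: ✓, every one of v, y, u appears
unrestricted: ✓, well-typed at Bool → Int; no restrictions here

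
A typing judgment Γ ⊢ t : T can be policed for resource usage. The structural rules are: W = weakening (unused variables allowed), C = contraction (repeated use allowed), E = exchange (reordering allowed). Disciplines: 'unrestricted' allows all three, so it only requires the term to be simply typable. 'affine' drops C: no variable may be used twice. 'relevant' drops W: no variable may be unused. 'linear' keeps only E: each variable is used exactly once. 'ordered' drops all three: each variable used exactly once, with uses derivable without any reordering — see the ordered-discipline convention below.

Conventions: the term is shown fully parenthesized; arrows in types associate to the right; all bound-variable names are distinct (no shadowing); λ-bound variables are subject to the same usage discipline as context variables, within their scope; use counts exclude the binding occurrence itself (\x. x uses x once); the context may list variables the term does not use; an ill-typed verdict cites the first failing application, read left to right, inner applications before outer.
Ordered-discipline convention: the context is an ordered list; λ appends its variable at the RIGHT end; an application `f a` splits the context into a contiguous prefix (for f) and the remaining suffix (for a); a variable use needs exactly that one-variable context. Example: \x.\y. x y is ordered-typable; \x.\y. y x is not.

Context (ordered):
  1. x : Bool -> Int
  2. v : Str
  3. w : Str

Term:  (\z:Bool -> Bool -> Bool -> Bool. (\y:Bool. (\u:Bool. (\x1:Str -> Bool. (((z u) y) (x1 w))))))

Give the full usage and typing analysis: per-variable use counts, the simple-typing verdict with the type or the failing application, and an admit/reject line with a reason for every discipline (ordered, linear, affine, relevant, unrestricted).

use counts: x ×0, v ×0, w ×1, z (λ-bound) ×1, y (λ-bound) ×1, u (λ-bound) ×1, x1 (λ-bound) ×1
left-to-right use order: z, u, y, x1, w
typing: well-typed — term : (Bool -> Bool -> Bool -> Bool) -> Bool -> Bool -> (Str -> Bool) -> Bool
ordered: ✗, x, v left unused
linear: ✗, x, v left unused
affine: ✓, at most one use each (x, v, w, z, y, u, x1)
relevant: ✗, x, v left unused
unrestricted: ✓, typability at (Bool -> Bool -> Bool -> Bool) -> Bool -> Bool -> (Str -> Bool) -> Bool is all that's needed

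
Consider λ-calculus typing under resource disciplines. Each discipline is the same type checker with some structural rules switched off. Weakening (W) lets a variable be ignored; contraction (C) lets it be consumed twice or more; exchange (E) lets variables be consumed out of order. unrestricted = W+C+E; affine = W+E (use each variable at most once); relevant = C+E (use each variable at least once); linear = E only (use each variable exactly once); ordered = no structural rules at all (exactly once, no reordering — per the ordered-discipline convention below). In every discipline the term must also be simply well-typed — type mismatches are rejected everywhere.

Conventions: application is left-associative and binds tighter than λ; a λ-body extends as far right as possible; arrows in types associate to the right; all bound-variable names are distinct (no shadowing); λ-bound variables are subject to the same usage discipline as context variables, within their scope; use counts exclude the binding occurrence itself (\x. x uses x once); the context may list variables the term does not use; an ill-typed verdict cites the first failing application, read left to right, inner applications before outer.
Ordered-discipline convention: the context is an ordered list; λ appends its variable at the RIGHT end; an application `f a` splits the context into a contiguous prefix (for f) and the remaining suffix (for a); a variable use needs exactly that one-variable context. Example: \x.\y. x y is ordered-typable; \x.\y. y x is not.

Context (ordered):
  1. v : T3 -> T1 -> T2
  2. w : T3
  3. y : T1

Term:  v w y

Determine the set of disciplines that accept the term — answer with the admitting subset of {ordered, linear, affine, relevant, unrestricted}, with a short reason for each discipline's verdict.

admitting disciplines: ordered, linear, affine, relevant, unrestricted
variable uses: v: 1×; w: 1×; y: 1×
order of uses: v, w, y
typing: ✓ — T2
ordered ✓ (v, w, y once each; derivable with no W/C/E)
linear ✓ (exactly-once usage across v, w, y)
affine ✓ (none of v, w, y used more than once)
relevant ✓ (every one of v, w, y appears)
unrestricted ✓ (simply typable at T2; W, C, E all held)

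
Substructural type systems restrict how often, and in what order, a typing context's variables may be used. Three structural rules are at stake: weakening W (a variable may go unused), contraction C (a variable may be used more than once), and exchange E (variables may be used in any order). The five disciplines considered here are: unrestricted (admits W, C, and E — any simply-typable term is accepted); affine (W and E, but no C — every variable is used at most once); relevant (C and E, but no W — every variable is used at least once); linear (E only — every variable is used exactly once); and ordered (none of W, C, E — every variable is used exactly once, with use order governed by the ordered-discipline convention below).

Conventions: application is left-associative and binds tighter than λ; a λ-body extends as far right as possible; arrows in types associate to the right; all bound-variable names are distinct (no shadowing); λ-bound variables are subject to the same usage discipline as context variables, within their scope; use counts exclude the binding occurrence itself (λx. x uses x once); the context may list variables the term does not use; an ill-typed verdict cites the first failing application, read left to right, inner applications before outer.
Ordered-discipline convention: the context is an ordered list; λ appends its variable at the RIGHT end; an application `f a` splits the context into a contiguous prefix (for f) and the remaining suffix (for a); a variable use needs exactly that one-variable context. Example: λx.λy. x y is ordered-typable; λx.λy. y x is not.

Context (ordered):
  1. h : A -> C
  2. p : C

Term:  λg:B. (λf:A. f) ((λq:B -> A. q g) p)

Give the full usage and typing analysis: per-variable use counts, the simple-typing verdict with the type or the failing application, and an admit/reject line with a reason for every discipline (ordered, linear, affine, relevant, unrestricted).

usage: h=0; p=1; g [bound]=1; f [bound]=1; q [bound]=1
order of uses: f, q, g, p
typing: ill-typed: an application expects B -> A but receives C
ordered: ✗, fails simple typing
linear: ✗, a type mismatch blocks all five
affine: ✗, the type mismatch rejects it
relevant: ✗, not simply typable
unrestricted: ✗, fails simple typing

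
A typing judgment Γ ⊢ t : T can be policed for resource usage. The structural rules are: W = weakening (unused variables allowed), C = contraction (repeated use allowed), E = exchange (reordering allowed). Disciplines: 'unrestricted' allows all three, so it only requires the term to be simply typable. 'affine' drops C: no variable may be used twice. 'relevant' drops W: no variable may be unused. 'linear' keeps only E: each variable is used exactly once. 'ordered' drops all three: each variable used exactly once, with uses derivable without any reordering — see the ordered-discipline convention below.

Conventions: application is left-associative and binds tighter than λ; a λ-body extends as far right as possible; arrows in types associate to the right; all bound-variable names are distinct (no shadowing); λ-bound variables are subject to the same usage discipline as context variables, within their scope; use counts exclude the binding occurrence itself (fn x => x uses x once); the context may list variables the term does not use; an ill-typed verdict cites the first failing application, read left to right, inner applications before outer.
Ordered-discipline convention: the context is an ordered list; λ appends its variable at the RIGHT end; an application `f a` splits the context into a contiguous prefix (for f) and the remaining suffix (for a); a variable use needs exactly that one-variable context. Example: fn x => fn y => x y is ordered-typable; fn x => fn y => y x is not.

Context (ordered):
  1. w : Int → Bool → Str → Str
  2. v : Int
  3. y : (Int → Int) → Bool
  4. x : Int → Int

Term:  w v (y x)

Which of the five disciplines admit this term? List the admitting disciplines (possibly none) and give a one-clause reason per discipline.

accepted by: ordered, linear, affine, relevant, unrestricted
use counts: w=1; v=1; y=1; x=1
uses in reading order: w, v, y, x
typing: ✓ — Str → Str
ordered: ✓, w, v, y, x once each; derivable with no W/C/E
linear: ✓, each of w, v, y, x used exactly once
affine: ✓, none of w, v, y, x used more than once
relevant: ✓, none of w, v, y, x goes unused
unrestricted: ✓, well-typed at Str → Str; no restrictions here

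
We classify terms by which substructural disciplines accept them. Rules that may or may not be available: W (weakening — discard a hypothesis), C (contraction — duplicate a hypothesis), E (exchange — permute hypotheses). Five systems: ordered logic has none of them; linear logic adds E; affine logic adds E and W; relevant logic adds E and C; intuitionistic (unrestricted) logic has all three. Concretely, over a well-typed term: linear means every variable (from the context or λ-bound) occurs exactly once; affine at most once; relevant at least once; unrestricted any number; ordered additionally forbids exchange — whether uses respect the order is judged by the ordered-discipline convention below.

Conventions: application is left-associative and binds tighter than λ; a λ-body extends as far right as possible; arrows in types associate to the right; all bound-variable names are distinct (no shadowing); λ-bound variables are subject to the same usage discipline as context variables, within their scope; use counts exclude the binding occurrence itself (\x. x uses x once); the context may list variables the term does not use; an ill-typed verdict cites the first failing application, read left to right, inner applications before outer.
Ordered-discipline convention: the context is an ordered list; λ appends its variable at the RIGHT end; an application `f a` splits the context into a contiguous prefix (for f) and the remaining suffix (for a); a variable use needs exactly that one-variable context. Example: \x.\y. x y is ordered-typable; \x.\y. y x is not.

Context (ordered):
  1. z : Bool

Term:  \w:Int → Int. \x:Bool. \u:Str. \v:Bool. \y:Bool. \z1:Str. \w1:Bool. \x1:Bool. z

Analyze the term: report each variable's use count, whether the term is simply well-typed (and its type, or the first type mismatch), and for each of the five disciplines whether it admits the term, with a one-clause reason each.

counts: z: 1; w (bound): 0; x (bound): 0; u (bound): 0; v (bound): 0; y (bound): 0; z1 (bound): 0; w1 (bound): 0; x1 (bound): 0
order of uses: z
typing: well-typed at (Int → Int) → Bool → Str → Bool → Bool → Str → Bool → Bool → Bool
ordered: ✗ — w, x, u, v, y, z1, w1, x1 left unused
linear: ✗ — w, x, u, v, y, z1, w1, x1 left unused
affine: ✓ — no duplicate uses among z, w, x, u, v, y, z1, w1, x1
relevant: ✗ — w, x, u, v, y, z1, w1, x1 left unused
unrestricted: ✓ — simply typable at (Int → Int) → Bool → Str → Bool → Bool → Str → Bool → Bool → Bool; W, C, E all held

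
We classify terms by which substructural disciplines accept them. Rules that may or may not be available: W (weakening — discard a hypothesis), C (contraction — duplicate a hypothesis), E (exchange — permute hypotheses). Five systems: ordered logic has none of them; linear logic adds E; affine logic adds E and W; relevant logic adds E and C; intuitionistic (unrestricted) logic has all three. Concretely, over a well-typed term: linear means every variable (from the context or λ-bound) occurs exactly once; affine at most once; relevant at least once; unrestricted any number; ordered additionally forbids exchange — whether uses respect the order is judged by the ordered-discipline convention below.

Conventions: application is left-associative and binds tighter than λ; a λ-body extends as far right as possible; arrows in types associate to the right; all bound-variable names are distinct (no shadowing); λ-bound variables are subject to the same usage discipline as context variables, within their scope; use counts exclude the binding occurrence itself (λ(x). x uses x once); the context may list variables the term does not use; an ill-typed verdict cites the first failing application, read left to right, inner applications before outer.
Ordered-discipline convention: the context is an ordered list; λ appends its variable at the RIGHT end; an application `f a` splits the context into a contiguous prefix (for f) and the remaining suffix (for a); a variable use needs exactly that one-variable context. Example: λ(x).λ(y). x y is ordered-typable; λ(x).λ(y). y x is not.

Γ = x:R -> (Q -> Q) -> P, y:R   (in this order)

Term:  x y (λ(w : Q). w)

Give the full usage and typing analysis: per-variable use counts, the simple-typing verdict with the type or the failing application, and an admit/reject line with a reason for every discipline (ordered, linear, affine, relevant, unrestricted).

variable uses: x: 1; y: 1; w (bound): 1
order of uses: x, y, w
typing: well-typed at P
ordered ✓ (x, y, w once each; derivable with no W/C/E)
linear ✓ (exactly-once usage across x, y, w)
affine ✓ (at most one use each (x, y, w))
relevant ✓ (x, y, w: all used, weakening unneeded)
unrestricted ✓ (well-typed at P; no restrictions here)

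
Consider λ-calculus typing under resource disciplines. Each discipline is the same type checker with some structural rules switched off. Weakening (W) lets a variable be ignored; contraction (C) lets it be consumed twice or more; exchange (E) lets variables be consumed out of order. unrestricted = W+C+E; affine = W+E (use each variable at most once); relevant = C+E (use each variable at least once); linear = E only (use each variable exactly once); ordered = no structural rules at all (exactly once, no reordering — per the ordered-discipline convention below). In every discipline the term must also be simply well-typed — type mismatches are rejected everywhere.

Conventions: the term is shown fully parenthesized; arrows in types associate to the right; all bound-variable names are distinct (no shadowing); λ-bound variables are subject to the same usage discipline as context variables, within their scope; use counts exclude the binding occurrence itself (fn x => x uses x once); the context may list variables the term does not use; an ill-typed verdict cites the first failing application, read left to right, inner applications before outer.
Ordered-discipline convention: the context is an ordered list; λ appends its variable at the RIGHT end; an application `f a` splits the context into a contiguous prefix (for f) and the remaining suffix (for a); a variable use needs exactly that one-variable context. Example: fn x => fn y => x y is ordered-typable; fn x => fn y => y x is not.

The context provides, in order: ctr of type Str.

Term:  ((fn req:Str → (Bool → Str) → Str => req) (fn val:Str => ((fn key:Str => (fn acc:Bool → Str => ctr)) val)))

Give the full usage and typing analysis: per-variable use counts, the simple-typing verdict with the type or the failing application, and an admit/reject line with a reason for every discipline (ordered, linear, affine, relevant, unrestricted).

use counts: ctr: 1, req [bound]: 1, val [bound]: 1, key [bound]: 0, acc [bound]: 0
use order (left to right): req, ctr, val
typing: well-typed at Str → (Bool → Str) → Str
ordered: ✗ — unused: key, acc — weakening required
linear: ✗ — unused: key, acc — weakening required
affine: ✓ — ctr, req, val, key, acc: no repeats, contraction unneeded
relevant: ✗ — unused: key, acc — weakening required
unrestricted: ✓ — typability at Str → (Bool → Str) → Str is all that's needed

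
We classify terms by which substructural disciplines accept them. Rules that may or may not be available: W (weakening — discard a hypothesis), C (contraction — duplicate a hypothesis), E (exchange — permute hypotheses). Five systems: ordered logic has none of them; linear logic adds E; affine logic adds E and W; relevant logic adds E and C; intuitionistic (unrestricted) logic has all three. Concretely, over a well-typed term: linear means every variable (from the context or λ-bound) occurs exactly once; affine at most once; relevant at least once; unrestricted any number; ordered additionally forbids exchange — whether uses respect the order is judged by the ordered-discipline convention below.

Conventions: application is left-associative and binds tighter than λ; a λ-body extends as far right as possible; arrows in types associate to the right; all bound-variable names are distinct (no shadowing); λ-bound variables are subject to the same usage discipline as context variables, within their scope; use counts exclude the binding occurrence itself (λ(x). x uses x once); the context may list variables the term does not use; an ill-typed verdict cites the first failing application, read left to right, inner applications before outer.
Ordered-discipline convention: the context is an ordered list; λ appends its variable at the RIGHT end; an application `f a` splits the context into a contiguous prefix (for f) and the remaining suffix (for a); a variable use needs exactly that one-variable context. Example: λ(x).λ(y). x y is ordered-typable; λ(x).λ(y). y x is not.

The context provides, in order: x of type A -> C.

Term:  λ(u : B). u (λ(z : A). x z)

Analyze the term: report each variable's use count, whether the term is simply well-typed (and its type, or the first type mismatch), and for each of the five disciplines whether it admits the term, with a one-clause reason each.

use counts: x ×1, u [bound] ×1, z [bound] ×1
uses in reading order: u, x, z
typing: ill-typed: can't apply a value of type B
ordered: ✗ — not simply typable
linear: ✗ — fails simple typing
affine: ✗ — a type mismatch blocks all five
relevant: ✗ — the type mismatch rejects it
unrestricted: ✗ — not simply typable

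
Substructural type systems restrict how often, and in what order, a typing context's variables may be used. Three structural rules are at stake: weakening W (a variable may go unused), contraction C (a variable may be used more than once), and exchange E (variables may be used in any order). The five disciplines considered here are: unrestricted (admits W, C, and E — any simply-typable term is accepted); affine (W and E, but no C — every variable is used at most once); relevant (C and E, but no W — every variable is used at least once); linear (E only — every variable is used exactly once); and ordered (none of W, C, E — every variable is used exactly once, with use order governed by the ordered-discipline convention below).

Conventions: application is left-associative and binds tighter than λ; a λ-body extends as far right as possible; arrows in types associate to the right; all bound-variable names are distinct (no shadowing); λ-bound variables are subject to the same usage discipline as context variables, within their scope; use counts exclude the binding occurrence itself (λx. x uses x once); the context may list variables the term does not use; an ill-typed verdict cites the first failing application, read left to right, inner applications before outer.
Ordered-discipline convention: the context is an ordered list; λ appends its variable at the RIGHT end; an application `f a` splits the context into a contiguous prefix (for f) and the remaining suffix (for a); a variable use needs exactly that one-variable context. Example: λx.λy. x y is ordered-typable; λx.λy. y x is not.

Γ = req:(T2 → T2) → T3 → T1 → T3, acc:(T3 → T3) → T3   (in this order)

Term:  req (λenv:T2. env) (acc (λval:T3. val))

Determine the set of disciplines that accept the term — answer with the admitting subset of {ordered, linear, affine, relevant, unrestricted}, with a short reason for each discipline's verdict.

accepted by: ordered, linear, affine, relevant, unrestricted
variable uses: req: 1×, acc: 1×, env [bound]: 1×, val [bound]: 1×
use order (left to right): req, env, acc, val
typing: ✓ — T1 → T3
ordered: ✓, req, acc, env, val: once each, no exchange needed
linear: ✓, each of req, acc, env, val used exactly once
affine: ✓, req, acc, env, val: no repeats, contraction unneeded
relevant: ✓, at least one use each (req, acc, env, val)
unrestricted: ✓, type-checks (T1 → T3) and nothing is barred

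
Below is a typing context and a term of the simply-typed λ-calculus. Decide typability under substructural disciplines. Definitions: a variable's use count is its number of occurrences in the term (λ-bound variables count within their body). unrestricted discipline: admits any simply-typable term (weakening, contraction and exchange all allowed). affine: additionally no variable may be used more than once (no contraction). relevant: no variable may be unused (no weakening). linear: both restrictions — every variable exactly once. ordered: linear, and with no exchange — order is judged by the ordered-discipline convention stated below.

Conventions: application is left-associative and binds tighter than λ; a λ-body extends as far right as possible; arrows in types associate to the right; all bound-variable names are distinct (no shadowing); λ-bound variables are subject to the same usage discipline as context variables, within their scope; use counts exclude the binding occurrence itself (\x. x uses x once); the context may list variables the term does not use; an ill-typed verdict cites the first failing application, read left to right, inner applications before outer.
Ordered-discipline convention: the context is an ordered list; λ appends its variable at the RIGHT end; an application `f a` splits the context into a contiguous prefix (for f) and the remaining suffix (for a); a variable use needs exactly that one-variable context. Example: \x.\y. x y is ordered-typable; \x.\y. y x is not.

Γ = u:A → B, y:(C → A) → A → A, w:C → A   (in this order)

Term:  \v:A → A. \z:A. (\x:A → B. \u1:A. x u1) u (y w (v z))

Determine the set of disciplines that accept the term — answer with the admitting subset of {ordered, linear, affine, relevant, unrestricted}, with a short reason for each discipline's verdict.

admitted in: ordered, linear, affine, relevant, unrestricted
variable uses: u ×1, y ×1, w ×1, v (bound) ×1, z (bound) ×1, x (bound) ×1, u1 (bound) ×1
left-to-right use order: x, u1, u, y, w, v, z
typing: well-typed — term : (A → A) → A → B
ordered: ✓ — u, y, w, v, z, x, u1: once each, no exchange needed
linear: ✓ — each of u, y, w, v, z, x, u1 used exactly once
affine: ✓ — u, y, w, v, z, x, u1: no repeats, contraction unneeded
relevant: ✓ — none of u, y, w, v, z, x, u1 goes unused
unrestricted: ✓ — type-checks ((A → A) → A → B) and nothing is barred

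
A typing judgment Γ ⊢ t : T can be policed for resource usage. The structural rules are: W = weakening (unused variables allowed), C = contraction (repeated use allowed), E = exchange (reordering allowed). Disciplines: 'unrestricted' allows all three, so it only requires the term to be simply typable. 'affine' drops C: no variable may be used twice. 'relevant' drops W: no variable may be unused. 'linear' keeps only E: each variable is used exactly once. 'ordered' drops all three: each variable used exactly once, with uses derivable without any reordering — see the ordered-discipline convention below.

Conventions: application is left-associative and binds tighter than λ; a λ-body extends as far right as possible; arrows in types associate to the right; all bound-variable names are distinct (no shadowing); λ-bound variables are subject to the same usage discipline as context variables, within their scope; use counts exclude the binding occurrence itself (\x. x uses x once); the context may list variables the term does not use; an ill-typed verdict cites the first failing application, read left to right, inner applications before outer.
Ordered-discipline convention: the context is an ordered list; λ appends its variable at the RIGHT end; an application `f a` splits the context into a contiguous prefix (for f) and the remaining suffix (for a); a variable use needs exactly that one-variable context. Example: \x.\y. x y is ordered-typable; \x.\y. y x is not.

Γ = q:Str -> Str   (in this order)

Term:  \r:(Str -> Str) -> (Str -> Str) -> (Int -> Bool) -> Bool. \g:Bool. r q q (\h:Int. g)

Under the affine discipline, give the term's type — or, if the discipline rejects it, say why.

not well-typed under affine — q ×2 used more than once (contraction)
counts: q: 2×, r (λ-bound): 1×, g (λ-bound): 1×, h (λ-bound): 0×
order of uses: r, q, q, g
typing: well-typed at ((Str -> Str) -> (Str -> Str) -> (Int -> Bool) -> Bool) -> Bool -> Bool
all disciplines: ordered ✗, linear ✗, affine ✗, relevant ✗, unrestricted ✓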